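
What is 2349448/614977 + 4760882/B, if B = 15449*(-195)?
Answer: 592858341418/264664576605 ≈ 2.2400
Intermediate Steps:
B = -3012555
2349448/614977 + 4760882/B = 2349448/614977 + 4760882/(-3012555) = 2349448*(1/614977) + 4760882*(-1/3012555) = 2349448/614977 - 680126/430365 = 592858341418/264664576605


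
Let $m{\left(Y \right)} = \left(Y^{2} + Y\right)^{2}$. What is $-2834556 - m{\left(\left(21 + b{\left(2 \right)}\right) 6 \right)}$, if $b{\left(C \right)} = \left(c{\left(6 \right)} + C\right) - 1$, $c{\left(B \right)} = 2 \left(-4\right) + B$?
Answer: $-213664956$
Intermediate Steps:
$c{\left(B \right)} = -8 + B$
$b{\left(C \right)} = -3 + C$ ($b{\left(C \right)} = \left(\left(-8 + 6\right) + C\right) - 1 = \left(-2 + C\right) - 1 = -3 + C$)
$m{\left(Y \right)} = \left(Y + Y^{2}\right)^{2}$
$-2834556 - m{\left(\left(21 + b{\left(2 \right)}\right) 6 \right)} = -2834556 - \left(\left(21 + \left(-3 + 2\right)\right) 6\right)^{2} \left(1 + \left(21 + \left(-3 + 2\right)\right) 6\right)^{2} = -2834556 - \left(\left(21 - 1\right) 6\right)^{2} \left(1 + \left(21 - 1\right) 6\right)^{2} = -2834556 - \left(20 \cdot 6\right)^{2} \left(1 + 20 \cdot 6\right)^{2} = -2834556 - 120^{2} \left(1 + 120\right)^{2} = -2834556 - 14400 \cdot 121^{2} = -2834556 - 14400 \cdot 14641 = -2834556 - 210830400 = -213664956$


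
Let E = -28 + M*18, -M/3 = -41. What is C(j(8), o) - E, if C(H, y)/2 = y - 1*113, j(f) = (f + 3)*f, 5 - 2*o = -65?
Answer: -2342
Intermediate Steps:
M = 123 (M = -3*(-41) = 123)
o = 35 (o = 5/2 - ½*(-65) = 5/2 + 65/2 = 35)
j(f) = f*(3 + f) (j(f) = (3 + f)*f = f*(3 + f))
C(H, y) = -226 + 2*y (C(H, y) = 2*(y - 1*113) = 2*(y - 113) = 2*(-113 + y) = -226 + 2*y)
E = 2186 (E = -28 + 123*18 = -28 + 2214 = 2186)
C(j(8), o) - E = (-226 + 2*35) - 1*2186 = (-226 + 70) - 2186 = -156 - 2186 = -2342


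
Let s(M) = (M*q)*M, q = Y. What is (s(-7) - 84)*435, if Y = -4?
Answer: -121800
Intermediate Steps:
q = -4
s(M) = -4*M**2 (s(M) = (M*(-4))*M = (-4*M)*M = -4*M**2)
(s(-7) - 84)*435 = (-4*(-7)**2 - 84)*435 = (-4*49 - 84)*435 = (-196 - 84)*435 = -280*435 = -121800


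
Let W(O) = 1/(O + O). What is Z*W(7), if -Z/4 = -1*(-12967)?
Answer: -25934/7 ≈ -3704.9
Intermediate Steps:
Z = -51868 (Z = -(-4)*(-12967) = -4*12967 = -51868)
W(O) = 1/(2*O)
Z*W(7) = -25934/7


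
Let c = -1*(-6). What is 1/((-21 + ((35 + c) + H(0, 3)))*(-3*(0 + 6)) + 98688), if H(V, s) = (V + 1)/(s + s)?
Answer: 1/98325 ≈ 1.0170e-5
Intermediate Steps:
c = 6
H(V, s) = (1 + V)/(2*s) (H(V, s) = (1 + V)/((2*s)) = (1 + V)*(1/(2*s)) = (1 + V)/(2*s))
1/((-21 + ((35 + c) + H(0, 3)))*(-3*(0 + 6)) + 98688) = 1/((-21 + ((35 + 6) + (½)*(1 + 0)/3))*(-3*(0 + 6)) + 98688) = 1/((-21 + (41 + (½)*(⅓)*1))*(-3*6) + 98688) = 1/((-21 + (41 + ⅙))*(-18) + 98688) = 1/((-21 + 247/6)*(-18) + 98688) = 1/((121/6)*(-18) + 98688) = 1/(-363 + 98688) = 1/98325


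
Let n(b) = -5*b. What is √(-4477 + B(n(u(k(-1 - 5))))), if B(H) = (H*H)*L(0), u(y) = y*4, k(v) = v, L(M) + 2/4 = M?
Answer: I*√11677 ≈ 108.06*I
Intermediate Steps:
L(M) = -½ + M
u(y) = 4*y
B(H) = -H²/2 (B(H) = (H*H)*(-½ + 0) = H²*(-½) = -H²/2)
√(-4477 + B(n(u(k(-1 - 5))))) = √(-4477 - 400*(-1 - 5)²/2) = √(-4477 - (-20*(-6))²/2) = √(-4477 - (-5*(-24))²/2) = √(-4477 - ½*120²) = √(-4477 - ½*14400) = √(-4477 - 7200) = √(-11677) = I*√11677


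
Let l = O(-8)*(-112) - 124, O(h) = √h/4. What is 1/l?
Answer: I/(4*(-31*I + 14*√2)) ≈ -0.005728 + 0.0036584*I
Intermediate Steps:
O(h) = √h/4
l = -124 - 56*I*√2 (l = (√(-8)/4)*(-112) - 124 = ((2*I*√2)/4)*(-112) - 124 = (I*√2/2)*(-112) - 124 = -56*I*√2 - 124 = -124 - 56*I*√2 ≈ -124.0 - 79.196*I)
1/l = 1/(-124 - 56*I*√2)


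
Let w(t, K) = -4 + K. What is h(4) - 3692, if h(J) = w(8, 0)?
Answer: -3696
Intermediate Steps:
h(J) = -4 (h(J) = -4 + 0 = -4)
h(4) - 3692 = -4 - 3692 = -3696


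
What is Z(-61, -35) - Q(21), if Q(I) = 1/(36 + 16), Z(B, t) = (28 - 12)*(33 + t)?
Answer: -1665/52 ≈ -32.019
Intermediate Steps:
Z(B, t) = 528 + 16*t (Z(B, t) = 16*(33 + t) = 528 + 16*t)
Q(I) = 1/52
Z(-61, -35) - Q(21) = (528 + 16*(-35)) - 1*1/52 = (528 - 560) - 1/52 = -32 - 1/52 = -1665/52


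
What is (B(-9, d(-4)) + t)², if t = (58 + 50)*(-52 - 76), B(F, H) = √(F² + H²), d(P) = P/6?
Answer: (41472 - √733)²/9 ≈ 1.9085e+8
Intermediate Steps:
d(P) = P/6 (d(P) = P*(⅙) = P/6)
t = -13824 (t = 108*(-128) = -13824)
(B(-9, d(-4)) + t)² = (√((-9)² + ((⅙)*(-4))²) - 13824)² = (√(81 + (-⅔)²) - 13824)² = (√(81 + 4/9) - 13824)² = (√(733/9) - 13824)² = (√733/3 - 13824)² = (-13824 + √733/3)²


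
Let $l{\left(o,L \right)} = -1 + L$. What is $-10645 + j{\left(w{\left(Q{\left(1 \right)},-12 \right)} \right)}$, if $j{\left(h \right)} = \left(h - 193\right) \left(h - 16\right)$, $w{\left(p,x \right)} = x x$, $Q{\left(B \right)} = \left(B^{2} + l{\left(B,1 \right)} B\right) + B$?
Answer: $-16917$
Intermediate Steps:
$Q{\left(B \right)} = B + B^{2}$ ($Q{\left(B \right)} = \left(B^{2} + \left(-1 + 1\right) B\right) + B = \left(B^{2} + 0 B\right) + B = \left(B^{2} + 0\right) + B = B^{2} + B = B + B^{2}$)
$w{\left(p,x \right)} = x^{2}$
$j{\left(h \right)} = \left(-193 + h\right) \left(-16 + h\right)$
$-10645 + j{\left(w{\left(Q{\left(1 \right)},-12 \right)} \right)} = -10645 + \left(3088 + \left(\left(-12\right)^{2}\right)^{2} - 209 \left(-12\right)^{2}\right) = -10645 + \left(3088 + 144^{2} - 30096\right) = -10645 + \left(3088 + 20736 - 30096\right) = -10645 - 6272 = -16917$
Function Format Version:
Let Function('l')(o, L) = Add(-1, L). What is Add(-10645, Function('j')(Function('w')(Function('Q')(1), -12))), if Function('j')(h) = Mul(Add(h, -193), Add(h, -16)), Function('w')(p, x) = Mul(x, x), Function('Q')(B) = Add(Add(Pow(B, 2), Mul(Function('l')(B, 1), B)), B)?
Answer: -16917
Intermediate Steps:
Function('Q')(B) = Add(B, Pow(B, 2)) (Function('Q')(B) = Add(Add(Pow(B, 2), Mul(Add(-1, 1), B)), B) = Add(Add(Pow(B, 2), Mul(0, B)), B) = Add(Add(Pow(B, 2), 0), B) = Add(Pow(B, 2), B) = Add(B, Pow(B, 2)))
Function('w')(p, x) = Pow(x, 2)
Function('j')(h) = Mul(Add(-193, h), Add(-16, h))
Add(-10645, Function('j')(Function('w')(Function('Q')(1), -12))) = Add(-10645, Add(3088, Pow(Pow(-12, 2), 2), Mul(-209, Pow(-12, 2)))) = Add(-10645, Add(3088, Pow(144, 2), Mul(-209, 144))) = Add(-10645, Add(3088, 20736, -30096)) = Add(-10645, -6272) = -16917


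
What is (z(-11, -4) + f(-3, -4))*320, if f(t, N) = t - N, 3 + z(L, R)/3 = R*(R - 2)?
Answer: 20480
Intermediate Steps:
z(L, R) = -9 + 3*R*(-2 + R) (z(L, R) = -9 + 3*(R*(R - 2)) = -9 + 3*(R*(-2 + R)) = -9 + 3*R*(-2 + R))
(z(-11, -4) + f(-3, -4))*320 = ((-9 - 6*(-4) + 3*(-4)²) + (-3 - 1*(-4)))*320 = ((-9 + 24 + 3*16) + (-3 + 4))*320 = ((-9 + 24 + 48) + 1)*320 = (63 + 1)*320 = 64*320 = 20480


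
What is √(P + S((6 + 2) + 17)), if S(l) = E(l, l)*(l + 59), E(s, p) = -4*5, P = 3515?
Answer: √1835 ≈ 42.837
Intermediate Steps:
E(s, p) = -20
S(l) = -1180 - 20*l (S(l) = -20*(l + 59) = -20*(59 + l) = -1180 - 20*l)
√(P + S((6 + 2) + 17)) = √(3515 + (-1180 - 20*((6 + 2) + 17))) = √(3515 + (-1180 - 20*(8 + 17))) = √(3515 + (-1180 - 20*25)) = √(3515 + (-1180 - 500)) = √(3515 - 1680) = √1835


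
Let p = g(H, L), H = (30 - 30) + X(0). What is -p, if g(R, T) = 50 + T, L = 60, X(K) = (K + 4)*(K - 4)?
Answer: -110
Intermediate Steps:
X(K) = (-4 + K)*(4 + K) (X(K) = (4 + K)*(-4 + K) = (-4 + K)*(4 + K))
H = -16 (H = (30 - 30) + (-16 + 0**2) = 0 + (-16 + 0) = 0 - 16 = -16)
p = 110 (p = 50 + 60 = 110)
-p = -1*110 = -110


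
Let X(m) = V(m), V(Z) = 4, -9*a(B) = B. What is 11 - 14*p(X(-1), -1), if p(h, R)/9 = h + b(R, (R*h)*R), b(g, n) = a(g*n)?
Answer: -549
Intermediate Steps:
a(B) = -B/9
b(g, n) = -g*n/9
X(m) = 4
p(h, R) = 9*h - h*R³ (p(h, R) = 9*(h - R*(R*h)*R/9) = 9*(h - R*h*R²/9) = 9*(h - h*R³/9) = 9*h - h*R³)
11 - 14*p(X(-1), -1) = 11 - 56*(9 - 1*(-1)³) = 11 - 56*(9 - 1*(-1)) = 11 - 56*(9 + 1) = 11 - 56*10 = 11 - 14*40 = 11 - 560 = -549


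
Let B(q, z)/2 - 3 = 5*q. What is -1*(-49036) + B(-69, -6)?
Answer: 48352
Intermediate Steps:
B(q, z) = 6 + 10*q (B(q, z) = 6 + 2*(5*q) = 6 + 10*q)
-1*(-49036) + B(-69, -6) = -1*(-49036) + (6 + 10*(-69)) = 49036 + (6 - 690) = 49036 - 684 = 48352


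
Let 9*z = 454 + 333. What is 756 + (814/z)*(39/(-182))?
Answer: 4153815/5509 ≈ 754.00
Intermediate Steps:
z = 787/9 (z = (454 + 333)/9 = (1/9)*787 = 787/9 ≈ 87.444)
756 + (814/z)*(39/(-182)) = 756 + (814/(787/9))*(39/(-182)) = 756 + (814*(9/787))*(39*(-1/182)) = 756 + (7326/787)*(-3/14) = 756 - 10989/5509 = 4153815/5509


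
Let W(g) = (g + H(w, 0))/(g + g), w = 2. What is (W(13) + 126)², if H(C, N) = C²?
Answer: 10843849/676 ≈ 16041.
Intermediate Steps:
W(g) = (4 + g)/(2*g) (W(g) = (g + 2²)/(g + g) = (g + 4)/((2*g)) = (4 + g)*(1/(2*g)) = (4 + g)/(2*g))
(W(13) + 126)² = ((½)*(4 + 13)/13 + 126)² = ((½)*(1/13)*17 + 126)² = (17/26 + 126)² = (3293/26)² = 10843849/676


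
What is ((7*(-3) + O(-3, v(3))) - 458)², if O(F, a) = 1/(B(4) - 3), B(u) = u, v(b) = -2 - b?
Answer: 228484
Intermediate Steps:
O(F, a) = 1 (O(F, a) = 1/(4 - 3) = 1/1 = 1)
((7*(-3) + O(-3, v(3))) - 458)² = ((7*(-3) + 1) - 458)² = ((-21 + 1) - 458)² = (-20 - 458)² = (-478)² = 228484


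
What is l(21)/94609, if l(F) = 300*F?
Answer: 6300/94609 ≈ 0.066590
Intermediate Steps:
l(21)/94609 = (300*21)/94609 = 6300*(1/94609) = 6300/94609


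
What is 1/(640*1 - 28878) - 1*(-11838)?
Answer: 334281443/28238 ≈ 11838.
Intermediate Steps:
1/(640*1 - 28878) - 1*(-11838) = 1/(640 - 28878) + 11838 = 1/(-28238) + 11838 = -1/28238 + 11838 = 334281443/28238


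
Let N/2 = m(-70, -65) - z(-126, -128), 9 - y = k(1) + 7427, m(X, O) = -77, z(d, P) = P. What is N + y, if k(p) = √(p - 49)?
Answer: -7316 - 4*I*√3 ≈ -7316.0 - 6.9282*I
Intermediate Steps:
k(p) = √(-49 + p)
y = -7418 - 4*I*√3 (y = 9 - (√(-49 + 1) + 7427) = 9 - (√(-48) + 7427) = 9 - (4*I*√3 + 7427) = 9 - (7427 + 4*I*√3) = 9 + (-7427 - 4*I*√3) = -7418 - 4*I*√3 ≈ -7418.0 - 6.9282*I)
N = 102 (N = 2*(-77 - 1*(-128)) = 2*(-77 + 128) = 2*51 = 102)
N + y = 102 + (-7418 - 4*I*√3) = -7316 - 4*I*√3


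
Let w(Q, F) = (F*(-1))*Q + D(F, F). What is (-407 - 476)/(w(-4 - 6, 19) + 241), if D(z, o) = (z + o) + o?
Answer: -883/488 ≈ -1.8094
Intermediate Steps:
D(z, o) = z + 2*o (D(z, o) = (o + z) + o = z + 2*o)
w(Q, F) = 3*F - F*Q (w(Q, F) = (F*(-1))*Q + (F + 2*F) = (-F)*Q + 3*F = -F*Q + 3*F = 3*F - F*Q)
(-407 - 476)/(w(-4 - 6, 19) + 241) = (-407 - 476)/(19*(3 - (-4 - 6)) + 241) = -883/(19*(3 - 1*(-10)) + 241) = -883/(19*(3 + 10) + 241) = -883/(19*13 + 241) = -883/(247 + 241) = -883/488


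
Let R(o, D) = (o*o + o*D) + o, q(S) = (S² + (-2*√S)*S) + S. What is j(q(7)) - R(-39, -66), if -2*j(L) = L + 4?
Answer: -4086 + 7*√7 ≈ -4067.5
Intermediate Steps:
q(S) = S + S² - 2*S^(3/2) (q(S) = (S² - 2*S^(3/2)) + S = S + S² - 2*S^(3/2))
R(o, D) = o + o² + D*o (R(o, D) = (o² + D*o) + o = o + o² + D*o)
j(L) = -2 - L/2 (j(L) = -(L + 4)/2 = -(4 + L)/2 = -2 - L/2)
j(q(7)) - R(-39, -66) = (-2 - (7 + 7² - 14*√7)/2) - (-39)*(1 - 66 - 39) = (-2 - (7 + 49 - 14*√7)/2) - (-39)*(-104) = (-2 - (7 + 49 - 14*√7)/2) - 1*4056 = (-2 - (56 - 14*√7)/2) - 4056 = (-2 + (-28 + 7*√7)) - 4056 = (-30 + 7*√7) - 4056 = -4086 + 7*√7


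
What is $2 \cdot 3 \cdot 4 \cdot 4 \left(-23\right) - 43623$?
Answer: $-45831$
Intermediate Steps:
$2 \cdot 3 \cdot 4 \cdot 4 \left(-23\right) - 43623 = 2 \cdot 12 \cdot 4 \left(-23\right) - 43623 = 24 \cdot 4 \left(-23\right) - 43623 = 96 \left(-23\right) - 43623 = -2208 - 43623 = -45831$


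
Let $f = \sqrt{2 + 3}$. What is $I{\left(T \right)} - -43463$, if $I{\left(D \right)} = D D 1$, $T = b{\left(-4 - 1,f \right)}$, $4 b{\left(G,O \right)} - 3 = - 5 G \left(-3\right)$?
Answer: $43787$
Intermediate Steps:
$f = \sqrt{5} \approx 2.2361$
$b{\left(G,O \right)} = \frac{3}{4} + \frac{15 G}{4}$ ($b{\left(G,O \right)} = \frac{3}{4} + \frac{- 5 G \left(-3\right)}{4} = \frac{3}{4} + \frac{15 G}{4}$)
$T = -18$ ($T = \frac{3}{4} + \frac{15 \left(-4 - 1\right)}{4} = \frac{3}{4} + \frac{15}{4} \left(-5\right) = \frac{3}{4} - \frac{75}{4} = -18$)
$I{\left(D \right)} = D^{2}$ ($I{\left(D \right)} = D^{2} \cdot 1 = D^{2}$)
$I{\left(T \right)} - -43463 = \left(-18\right)^{2} - -43463 = 324 + 43463 = 43787$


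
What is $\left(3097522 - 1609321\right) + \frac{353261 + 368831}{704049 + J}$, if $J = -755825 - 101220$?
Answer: $\frac{56922019526}{38249} \approx 1.4882 \cdot 10^{6}$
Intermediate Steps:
$J = -857045$ ($J = -755825 - 101220 = -857045$)
$\left(3097522 - 1609321\right) + \frac{353261 + 368831}{704049 + J} = \left(3097522 - 1609321\right) + \frac{353261 + 368831}{704049 - 857045} = 1488201 + \frac{722092}{-152996} = 1488201 + 722092 \left(- \frac{1}{152996}\right) = 1488201 - \frac{180523}{38249} = \frac{56922019526}{38249}$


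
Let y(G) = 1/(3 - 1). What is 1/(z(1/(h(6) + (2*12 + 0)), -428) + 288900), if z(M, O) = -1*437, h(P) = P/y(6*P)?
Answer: 1/288463 ≈ 3.4666e-6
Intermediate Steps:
y(G) = 1/2
h(P) = 2*P (h(P) = P/(1/2) = P*2 = 2*P)
z(M, O) = -437
1/(z(1/(h(6) + (2*12 + 0)), -428) + 288900) = 1/(-437 + 288900) = 1/288463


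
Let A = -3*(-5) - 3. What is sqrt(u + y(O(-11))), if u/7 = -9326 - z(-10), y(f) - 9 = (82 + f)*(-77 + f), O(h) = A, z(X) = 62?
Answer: I*sqrt(71817) ≈ 267.99*I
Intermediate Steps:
A = 12 (A = 15 - 3 = 12)
O(h) = 12
y(f) = 9 + (-77 + f)*(82 + f) (y(f) = 9 + (82 + f)*(-77 + f) = 9 + (-77 + f)*(82 + f))
u = -65716 (u = 7*(-9326 - 1*62) = 7*(-9326 - 62) = 7*(-9388) = -65716)
sqrt(u + y(O(-11))) = sqrt(-65716 + (-6305 + 12**2 + 5*12)) = sqrt(-65716 + (-6305 + 144 + 60)) = sqrt(-65716 - 6101) = sqrt(-71817) = I*sqrt(71817)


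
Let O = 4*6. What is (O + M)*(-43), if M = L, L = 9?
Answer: -1419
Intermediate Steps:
O = 24
M = 9
(O + M)*(-43) = (24 + 9)*(-43) = 33*(-43) = -1419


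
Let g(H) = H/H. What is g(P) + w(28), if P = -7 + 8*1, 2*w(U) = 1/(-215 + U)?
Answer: 373/374 ≈ 0.99733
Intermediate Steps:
w(U) = 1/(2*(-215 + U))
P = 1 (P = -7 + 8 = 1)
g(H) = 1
g(P) + w(28) = 1 + 1/(2*(-215 + 28)) = 1 + (1/2)/(-187) = 1 + (1/2)*(-1/187) = 1 - 1/374 = 373/374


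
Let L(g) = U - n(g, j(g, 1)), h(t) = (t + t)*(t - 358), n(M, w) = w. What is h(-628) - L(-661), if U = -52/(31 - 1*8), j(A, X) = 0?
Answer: 28483620/23 ≈ 1.2384e+6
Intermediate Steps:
U = -52/23 (U = -52/(31 - 8) = -52/23 ≈ -2.2609)
h(t) = 2*t*(-358 + t) (h(t) = (2*t)*(-358 + t) = 2*t*(-358 + t))
L(g) = -52/23 (L(g) = -52/23 - 1*0 = -52/23 + 0 = -52/23)
h(-628) - L(-661) = 2*(-628)*(-358 - 628) - 1*(-52/23) = 2*(-628)*(-986) + 52/23 = 1238416 + 52/23 = 28483620/23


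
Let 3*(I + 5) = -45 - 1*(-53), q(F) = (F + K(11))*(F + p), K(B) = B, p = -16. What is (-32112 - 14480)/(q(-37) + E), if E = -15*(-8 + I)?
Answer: -6656/219 ≈ -30.393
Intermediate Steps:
q(F) = (-16 + F)*(11 + F) (q(F) = (F + 11)*(F - 16) = (11 + F)*(-16 + F) = (-16 + F)*(11 + F))
I = -7/3 (I = -5 + (-45 - 1*(-53))/3 = -5 + (-45 + 53)/3 = -5 + (⅓)*8 = -5 + 8/3 = -7/3 ≈ -2.3333)
E = 155 (E = -15*(-8 - 7/3) = -15*(-31/3) = 155)
(-32112 - 14480)/(q(-37) + E) = (-32112 - 14480)/((-176 + (-37)² - 5*(-37)) + 155) = -46592/((-176 + 1369 + 185) + 155) = -46592/(1378 + 155) = -46592/1533 = -46592*1/1533 = -6656/219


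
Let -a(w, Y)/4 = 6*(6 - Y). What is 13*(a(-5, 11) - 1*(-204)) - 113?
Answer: 4099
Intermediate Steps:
a(w, Y) = -144 + 24*Y (a(w, Y) = -24*(6 - Y) = -4*(36 - 6*Y) = -144 + 24*Y)
13*(a(-5, 11) - 1*(-204)) - 113 = 13*((-144 + 24*11) - 1*(-204)) - 113 = 13*((-144 + 264) + 204) - 113 = 13*(120 + 204) - 113 = 13*324 - 113 = 4212 - 113 = 4099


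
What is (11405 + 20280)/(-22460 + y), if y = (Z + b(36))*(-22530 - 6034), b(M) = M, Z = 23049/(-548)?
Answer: 4340845/20638241 ≈ 0.21033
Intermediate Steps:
Z = -23049/548 (Z = 23049*(-1/548) = -23049/548 ≈ -42.060)
y = 23715261/137 (y = (-23049/548 + 36)*(-22530 - 6034) = -3321/548*(-28564) = 23715261/137 ≈ 1.7310e+5)
(11405 + 20280)/(-22460 + y) = (11405 + 20280)/(-22460 + 23715261/137) = 31685/(20638241/137) = 31685*(137/20638241) = 4340845/20638241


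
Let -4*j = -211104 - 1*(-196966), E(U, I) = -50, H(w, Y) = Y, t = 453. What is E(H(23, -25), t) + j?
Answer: 6969/2 ≈ 3484.5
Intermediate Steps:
j = 7069/2 (j = -(-211104 - 1*(-196966))/4 = -(-211104 + 196966)/4 = -¼*(-14138) = 7069/2 ≈ 3534.5)
E(H(23, -25), t) + j = -50 + 7069/2 = 6969/2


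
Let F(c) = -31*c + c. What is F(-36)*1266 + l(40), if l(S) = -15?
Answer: 1367265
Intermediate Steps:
F(c) = -30*c
F(-36)*1266 + l(40) = -30*(-36)*1266 - 15 = 1080*1266 - 15 = 1367280 - 15 = 1367265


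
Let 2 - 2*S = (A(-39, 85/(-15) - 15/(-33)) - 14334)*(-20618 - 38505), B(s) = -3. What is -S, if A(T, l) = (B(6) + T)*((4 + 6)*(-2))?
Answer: 398902880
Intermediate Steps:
A(T, l) = 60 - 20*T (A(T, l) = (-3 + T)*((4 + 6)*(-2)) = (-3 + T)*(10*(-2)) = (-3 + T)*(-20) = 60 - 20*T)
S = -398902880 (S = 1 - ((60 - 20*(-39)) - 14334)*(-20618 - 38505)/2 = 1 - ((60 + 780) - 14334)*(-59123)/2 = 1 - (840 - 14334)*(-59123)/2 = 1 - (-6747)*(-59123) = 1 - 1/2*797805762 = 1 - 398902881 = -398902880)
-S = -1*(-398902880) = 398902880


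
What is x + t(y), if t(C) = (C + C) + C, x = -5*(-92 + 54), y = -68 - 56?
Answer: -182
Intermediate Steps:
y = -124
x = 190 (x = -5*(-38) = 190)
t(C) = 3*C (t(C) = 2*C + C = 3*C)
x + t(y) = 190 + 3*(-124) = 190 - 372 = -182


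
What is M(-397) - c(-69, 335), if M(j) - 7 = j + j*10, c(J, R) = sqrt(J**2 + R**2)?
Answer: -4360 - sqrt(116986) ≈ -4702.0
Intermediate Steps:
M(j) = 7 + 11*j (M(j) = 7 + (j + j*10) = 7 + (j + 10*j) = 7 + 11*j)
M(-397) - c(-69, 335) = (7 + 11*(-397)) - sqrt((-69)**2 + 335**2) = (7 - 4367) - sqrt(4761 + 112225) = -4360 - sqrt(116986)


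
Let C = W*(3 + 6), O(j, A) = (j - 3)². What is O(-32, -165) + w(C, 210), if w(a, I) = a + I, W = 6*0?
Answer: 1435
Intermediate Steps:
O(j, A) = (-3 + j)²
W = 0
C = 0 (C = 0*(3 + 6) = 0*9 = 0)
w(a, I) = I + a
O(-32, -165) + w(C, 210) = (-3 - 32)² + (210 + 0) = (-35)² + 210 = 1225 + 210 = 1435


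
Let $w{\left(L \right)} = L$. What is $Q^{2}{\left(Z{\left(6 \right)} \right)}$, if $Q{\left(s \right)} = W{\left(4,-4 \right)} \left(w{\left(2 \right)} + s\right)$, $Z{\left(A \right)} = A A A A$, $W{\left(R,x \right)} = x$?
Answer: $26956864$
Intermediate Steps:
$Z{\left(A \right)} = A^{4}$ ($Z{\left(A \right)} = A^{2} A A = A^{3} A = A^{4}$)
$Q{\left(s \right)} = -8 - 4 s$ ($Q{\left(s \right)} = - 4 \left(2 + s\right) = -8 - 4 s$)
$Q^{2}{\left(Z{\left(6 \right)} \right)} = \left(-8 - 4 \cdot 6^{4}\right)^{2} = \left(-8 - 5184\right)^{2} = \left(-5192\right)^{2} = 26956864$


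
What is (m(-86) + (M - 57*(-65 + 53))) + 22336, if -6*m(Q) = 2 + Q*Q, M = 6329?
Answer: 28116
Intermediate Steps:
m(Q) = -1/3 - Q**2/6 (m(Q) = -(2 + Q*Q)/6 = -(2 + Q**2)/6 = -1/3 - Q**2/6)
(m(-86) + (M - 57*(-65 + 53))) + 22336 = ((-1/3 - 1/6*(-86)**2) + (6329 - 57*(-65 + 53))) + 22336 = ((-1/3 - 1/6*7396) + (6329 - 57*(-12))) + 22336 = ((-1/3 - 3698/3) + (6329 + 684)) + 22336 = (-1233 + 7013) + 22336 = 5780 + 22336 = 28116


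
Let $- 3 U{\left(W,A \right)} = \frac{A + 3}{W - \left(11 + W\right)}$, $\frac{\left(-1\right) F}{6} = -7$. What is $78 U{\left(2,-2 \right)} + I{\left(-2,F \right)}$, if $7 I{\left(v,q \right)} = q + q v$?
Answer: $- \frac{40}{11} \approx -3.6364$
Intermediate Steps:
$F = 42$ ($F = \left(-6\right) \left(-7\right) = 42$)
$U{\left(W,A \right)} = \frac{1}{11} + \frac{A}{33}$ ($U{\left(W,A \right)} = - \frac{\left(A + 3\right) \frac{1}{W - \left(11 + W\right)}}{3} = - \frac{\left(3 + A\right) \frac{1}{-11}}{3} = - \frac{\left(3 + A\right) \left(- \frac{1}{11}\right)}{3} = - \frac{- \frac{3}{11} - \frac{A}{11}}{3} = \frac{1}{11} + \frac{A}{33}$)
$I{\left(v,q \right)} = \frac{q}{7} + \frac{q v}{7}$ ($I{\left(v,q \right)} = \frac{q + q v}{7} = \frac{q}{7} + \frac{q v}{7}$)
$78 U{\left(2,-2 \right)} + I{\left(-2,F \right)} = 78 \left(\frac{1}{11} + \frac{1}{33} \left(-2\right)\right) + \frac{1}{7} \cdot 42 \left(1 - 2\right) = 78 \left(\frac{1}{11} - \frac{2}{33}\right) + \frac{1}{7} \cdot 42 \left(-1\right) = 78 \cdot \frac{1}{33} - 6 = \frac{26}{11} - 6 = - \frac{40}{11}$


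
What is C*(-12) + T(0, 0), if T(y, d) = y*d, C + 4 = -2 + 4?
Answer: 24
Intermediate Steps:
C = -2 (C = -4 + (-2 + 4) = -4 + 2 = -2)
T(y, d) = d*y
C*(-12) + T(0, 0) = -2*(-12) + 0*0 = 24 + 0 = 24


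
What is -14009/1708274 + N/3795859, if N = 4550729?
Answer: 56355590095/47331147718 ≈ 1.1907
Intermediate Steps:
-14009/1708274 + N/3795859 = -14009/1708274 + 4550729/3795859 = -14009*1/1708274 + 4550729*(1/3795859) = -14009/1708274 + 33217/27707 = 56355590095/47331147718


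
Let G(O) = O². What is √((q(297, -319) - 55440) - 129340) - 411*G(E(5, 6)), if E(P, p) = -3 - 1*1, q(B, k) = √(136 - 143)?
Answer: -6576 + √(-184780 + I*√7) ≈ -6576.0 + 429.86*I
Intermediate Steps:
q(B, k) = I*√7 (q(B, k) = √(-7) = I*√7)
E(P, p) = -4 (E(P, p) = -3 - 1 = -4)
√((q(297, -319) - 55440) - 129340) - 411*G(E(5, 6)) = √((I*√7 - 55440) - 129340) - 411*(-4)² = √((-55440 + I*√7) - 129340) - 411*16 = √(-184780 + I*√7) - 1*6576 = √(-184780 + I*√7) - 6576 = -6576 + √(-184780 + I*√7)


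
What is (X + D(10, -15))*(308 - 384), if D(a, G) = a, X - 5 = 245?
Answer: -19760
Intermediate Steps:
X = 250 (X = 5 + 245 = 250)
(X + D(10, -15))*(308 - 384) = (250 + 10)*(308 - 384) = 260*(-76) = -19760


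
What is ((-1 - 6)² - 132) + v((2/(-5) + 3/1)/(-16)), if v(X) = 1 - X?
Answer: -6547/80 ≈ -81.838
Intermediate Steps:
((-1 - 6)² - 132) + v((2/(-5) + 3/1)/(-16)) = ((-1 - 6)² - 132) + (1 - (2/(-5) + 3/1)/(-16)) = ((-7)² - 132) + (1 - (2*(-⅕) + 3*1)*(-1)/16) = (49 - 132) + (1 - (-⅖ + 3)*(-1)/16) = -83 + (1 - 13*(-1)/(5*16)) = -83 + (1 - 1*(-13/80)) = -83 + (1 + 13/80) = -83 + 93/80 = -6547/80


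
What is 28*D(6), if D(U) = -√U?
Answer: -28*√6 ≈ -68.586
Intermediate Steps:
28*D(6) = 28*(-√6) = -28*√6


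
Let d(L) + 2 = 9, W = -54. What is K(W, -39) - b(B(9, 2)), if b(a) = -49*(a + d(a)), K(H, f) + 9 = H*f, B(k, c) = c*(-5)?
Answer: 1950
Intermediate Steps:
B(k, c) = -5*c
K(H, f) = -9 + H*f
d(L) = 7 (d(L) = -2 + 9 = 7)
b(a) = -343 - 49*a (b(a) = -49*(a + 7) = -49*(7 + a) = -343 - 49*a)
K(W, -39) - b(B(9, 2)) = (-9 - 54*(-39)) - (-343 - (-245)*2) = (-9 + 2106) - (-343 - 49*(-10)) = 2097 - (-343 + 490) = 2097 - 1*147 = 2097 - 147 = 1950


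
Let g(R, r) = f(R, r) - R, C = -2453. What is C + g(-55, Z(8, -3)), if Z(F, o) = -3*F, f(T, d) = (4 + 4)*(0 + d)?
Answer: -2590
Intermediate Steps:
f(T, d) = 8*d
g(R, r) = -R + 8*r (g(R, r) = 8*r - R = -R + 8*r)
C + g(-55, Z(8, -3)) = -2453 + (-1*(-55) + 8*(-3*8)) = -2453 + (55 + 8*(-24)) = -2453 + (55 - 192) = -2453 - 137 = -2590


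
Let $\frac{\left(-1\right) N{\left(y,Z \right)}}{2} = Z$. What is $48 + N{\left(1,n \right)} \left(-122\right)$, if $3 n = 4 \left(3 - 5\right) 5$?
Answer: $- \frac{9616}{3} \approx -3205.3$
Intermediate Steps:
$n = - \frac{40}{3}$ ($n = \frac{4 \left(3 - 5\right) 5}{3} = \frac{4 \left(-2\right) 5}{3} = \frac{\left(-8\right) 5}{3} = \frac{1}{3} \left(-40\right) = - \frac{40}{3} \approx -13.333$)
$N{\left(y,Z \right)} = - 2 Z$
$48 + N{\left(1,n \right)} \left(-122\right) = 48 + \left(-2\right) \left(- \frac{40}{3}\right) \left(-122\right) = 48 + \frac{80}{3} \left(-122\right) = 48 - \frac{9760}{3} = - \frac{9616}{3}$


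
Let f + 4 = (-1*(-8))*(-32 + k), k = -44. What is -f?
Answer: 612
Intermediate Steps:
f = -612 (f = -4 + (-1*(-8))*(-32 - 44) = -4 + 8*(-76) = -4 - 608 = -612)
-f = -1*(-612) = 612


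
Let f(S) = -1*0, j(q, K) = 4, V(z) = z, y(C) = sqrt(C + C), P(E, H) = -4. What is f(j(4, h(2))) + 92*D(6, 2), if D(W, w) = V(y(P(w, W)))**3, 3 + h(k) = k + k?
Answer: -1472*I*sqrt(2) ≈ -2081.7*I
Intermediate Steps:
h(k) = -3 + 2*k (h(k) = -3 + (k + k) = -3 + 2*k)
y(C) = sqrt(2)*sqrt(C) (y(C) = sqrt(2*C) = sqrt(2)*sqrt(C))
f(S) = 0
D(W, w) = -16*I*sqrt(2) (D(W, w) = (sqrt(2)*sqrt(-4))**3 = (sqrt(2)*(2*I))**3 = (2*I*sqrt(2))**3 = -16*I*sqrt(2))
f(j(4, h(2))) + 92*D(6, 2) = 0 + 92*(-16*I*sqrt(2)) = 0 - 1472*I*sqrt(2) = -1472*I*sqrt(2)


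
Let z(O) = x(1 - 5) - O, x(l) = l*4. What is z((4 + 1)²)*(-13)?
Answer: 533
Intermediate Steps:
x(l) = 4*l
z(O) = -16 - O (z(O) = 4*(1 - 5) - O = 4*(-4) - O = -16 - O)
z((4 + 1)²)*(-13) = (-16 - (4 + 1)²)*(-13) = (-16 - 1*5²)*(-13) = (-16 - 1*25)*(-13) = (-16 - 25)*(-13) = -41*(-13) = 533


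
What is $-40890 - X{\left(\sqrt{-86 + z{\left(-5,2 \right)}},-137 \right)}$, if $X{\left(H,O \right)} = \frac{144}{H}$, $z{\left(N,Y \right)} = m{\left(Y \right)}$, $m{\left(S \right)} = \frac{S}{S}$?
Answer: $-40890 + \frac{144 i \sqrt{85}}{85} \approx -40890.0 + 15.619 i$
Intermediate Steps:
$m{\left(S \right)} = 1$
$z{\left(N,Y \right)} = 1$
$-40890 - X{\left(\sqrt{-86 + z{\left(-5,2 \right)}},-137 \right)} = -40890 - \frac{144}{\sqrt{-86 + 1}} = -40890 - \frac{144}{\sqrt{-85}} = -40890 - \frac{144}{i \sqrt{85}} = -40890 - 144 \left(- \frac{i \sqrt{85}}{85}\right) = -40890 - - \frac{144 i \sqrt{85}}{85} = -40890 + \frac{144 i \sqrt{85}}{85}$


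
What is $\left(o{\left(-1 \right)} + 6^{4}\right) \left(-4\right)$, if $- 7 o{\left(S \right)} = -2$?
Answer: $- \frac{36296}{7} \approx -5185.1$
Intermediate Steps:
$o{\left(S \right)} = \frac{2}{7}$ ($o{\left(S \right)} = \left(- \frac{1}{7}\right) \left(-2\right) = \frac{2}{7}$)
$\left(o{\left(-1 \right)} + 6^{4}\right) \left(-4\right) = \left(\frac{2}{7} + 6^{4}\right) \left(-4\right) = \left(\frac{2}{7} + 1296\right) \left(-4\right) = \frac{9074}{7} \left(-4\right) = - \frac{36296}{7}$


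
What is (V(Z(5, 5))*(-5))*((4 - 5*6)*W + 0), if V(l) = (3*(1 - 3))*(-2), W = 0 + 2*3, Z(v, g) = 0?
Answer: 9360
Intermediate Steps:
W = 6 (W = 0 + 6 = 6)
V(l) = 12 (V(l) = (3*(-2))*(-2) = -6*(-2) = 12)
(V(Z(5, 5))*(-5))*((4 - 5*6)*W + 0) = (12*(-5))*((4 - 5*6)*6 + 0) = -60*((4 - 30)*6 + 0) = -60*(-26*6 + 0) = -60*(-156 + 0) = -60*(-156) = 9360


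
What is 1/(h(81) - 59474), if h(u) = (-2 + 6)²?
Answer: -1/59458 ≈ -1.6819e-5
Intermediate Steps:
h(u) = 16 (h(u) = 4² = 16)
1/(h(81) - 59474) = 1/(16 - 59474) = 1/(-59458) = -1/59458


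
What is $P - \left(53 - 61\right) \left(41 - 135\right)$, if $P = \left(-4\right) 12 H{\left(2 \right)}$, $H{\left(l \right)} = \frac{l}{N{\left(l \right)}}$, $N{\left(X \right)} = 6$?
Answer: $-768$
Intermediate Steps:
$H{\left(l \right)} = \frac{l}{6}$
$P = -16$ ($P = \left(-4\right) 12 \cdot \frac{1}{6} \cdot 2 = \left(-48\right) \frac{1}{3} = -16$)
$P - \left(53 - 61\right) \left(41 - 135\right) = -16 - \left(53 - 61\right) \left(41 - 135\right) = -16 - \left(-8\right) \left(-94\right) = -16 - 752 = -768$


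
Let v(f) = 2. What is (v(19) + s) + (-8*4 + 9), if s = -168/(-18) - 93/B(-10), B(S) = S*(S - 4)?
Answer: -5179/420 ≈ -12.331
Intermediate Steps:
B(S) = S*(-4 + S)
s = 3641/420 (s = -168/(-18) - 93*(-1/(10*(-4 - 10))) = -168*(-1/18) - 93/((-10*(-14))) = 28/3 - 93/140 = 3641/420 ≈ 8.6691)
(v(19) + s) + (-8*4 + 9) = (2 + 3641/420) + (-8*4 + 9) = 4481/420 + (-32 + 9) = 4481/420 - 23 = -5179/420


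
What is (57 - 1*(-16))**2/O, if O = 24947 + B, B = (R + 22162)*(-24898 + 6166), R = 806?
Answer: -5329/430211629 ≈ -1.2387e-5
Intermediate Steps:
B = -430236576 (B = (806 + 22162)*(-24898 + 6166) = 22968*(-18732) = -430236576)
O = -430211629 (O = 24947 - 430236576 = -430211629)
(57 - 1*(-16))**2/O = (57 - 1*(-16))**2/(-430211629) = (57 + 16)**2*(-1/430211629) = 73**2*(-1/430211629) = 5329*(-1/430211629) = -5329/430211629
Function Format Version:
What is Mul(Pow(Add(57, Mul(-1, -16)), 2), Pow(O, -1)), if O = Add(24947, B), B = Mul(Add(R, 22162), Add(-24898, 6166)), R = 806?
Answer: Rational(-5329, 430211629) ≈ -1.2387e-5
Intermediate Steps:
B = -430236576 (B = Mul(Add(806, 22162), Add(-24898, 6166)) = Mul(22968, -18732) = -430236576)
O = -430211629 (O = Add(24947, -430236576) = -430211629)
Mul(Pow(Add(57, Mul(-1, -16)), 2), Pow(O, -1)) = Mul(Pow(Add(57, Mul(-1, -16)), 2), Pow(-430211629, -1)) = Mul(Pow(Add(57, 16), 2), Rational(-1, 430211629)) = Mul(Pow(73, 2), Rational(-1, 430211629)) = Mul(5329, Rational(-1, 430211629)) = Rational(-5329, 430211629)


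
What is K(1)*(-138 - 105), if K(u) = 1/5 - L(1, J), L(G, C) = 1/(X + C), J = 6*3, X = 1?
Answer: -3402/95 ≈ -35.811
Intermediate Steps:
J = 18
L(G, C) = 1/(1 + C)
K(u) = 14/95 (K(u) = 1/5 - 1/(1 + 18) = 1/5 - 1/19 = 14/95)
K(1)*(-138 - 105) = 14*(-138 - 105)/95 = (14/95)*(-243) = -3402/95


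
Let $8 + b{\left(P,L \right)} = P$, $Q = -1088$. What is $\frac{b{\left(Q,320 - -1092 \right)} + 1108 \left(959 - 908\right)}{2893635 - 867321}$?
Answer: $\frac{27706}{1013157} \approx 0.027346$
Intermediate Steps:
$b{\left(P,L \right)} = -8 + P$
$\frac{b{\left(Q,320 - -1092 \right)} + 1108 \left(959 - 908\right)}{2893635 - 867321} = \frac{\left(-8 - 1088\right) + 1108 \left(959 - 908\right)}{2893635 - 867321} = \frac{-1096 + 1108 \cdot 51}{2026314} = \left(-1096 + 56508\right) \frac{1}{2026314} = 55412 \cdot \frac{1}{2026314} = \frac{27706}{1013157}$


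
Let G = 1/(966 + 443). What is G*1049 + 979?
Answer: 1380460/1409 ≈ 979.74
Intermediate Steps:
G = 1/1409 ≈ 0.00070972
G*1049 + 979 = (1/1409)*1049 + 979 = 1049/1409 + 979 = 1380460/1409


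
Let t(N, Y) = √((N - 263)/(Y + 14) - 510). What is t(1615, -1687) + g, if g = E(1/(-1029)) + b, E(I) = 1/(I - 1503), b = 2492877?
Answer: 3855453652647/1546588 + I*√1429715686/1673 ≈ 2.4929e+6 + 22.601*I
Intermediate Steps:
E(I) = 1/(-1503 + I)
t(N, Y) = √(-510 + (-263 + N)/(14 + Y)) (t(N, Y) = √((-263 + N)/(14 + Y) - 510) = √(-510 + (-263 + N)/(14 + Y)))
g = 3855453652647/1546588 (g = 1/(-1503 + 1/(-1029)) + 2492877 = 1/(-1503 - 1/1029) + 2492877 = 1/(-1546588/1029) + 2492877 = -1029/1546588 + 2492877 = 3855453652647/1546588 ≈ 2.4929e+6)
t(1615, -1687) + g = √((-7403 + 1615 - 510*(-1687))/(14 - 1687)) + 3855453652647/1546588 = √((-7403 + 1615 + 860370)/(-1673)) + 3855453652647/1546588 = √(-1/1673*854582) + 3855453652647/1546588 = √(-854582/1673) + 3855453652647/1546588 = I*√1429715686/1673 + 3855453652647/1546588 = 3855453652647/1546588 + I*√1429715686/1673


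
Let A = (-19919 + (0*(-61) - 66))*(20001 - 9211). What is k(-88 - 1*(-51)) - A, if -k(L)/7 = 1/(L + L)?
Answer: 15957223107/74 ≈ 2.1564e+8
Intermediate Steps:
k(L) = -7/(2*L) (k(L) = -7/(L + L) = -7*1/(2*L) = -7/(2*L))
A = -215638150 (A = (-19919 + (0 - 66))*10790 = (-19919 - 66)*10790 = -19985*10790 = -215638150)
k(-88 - 1*(-51)) - A = -7/(2*(-88 - 1*(-51))) - 1*(-215638150) = -7/(2*(-88 + 51)) + 215638150 = -7/2/(-37) + 215638150 = -7/2*(-1/37) + 215638150 = 7/74 + 215638150 = 15957223107/74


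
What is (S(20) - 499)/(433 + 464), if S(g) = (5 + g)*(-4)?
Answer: -599/897 ≈ -0.66778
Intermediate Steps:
S(g) = -20 - 4*g
(S(20) - 499)/(433 + 464) = ((-20 - 4*20) - 499)/(433 + 464) = ((-20 - 80) - 499)/897 = (-100 - 499)*(1/897) = -599*1/897 = -599/897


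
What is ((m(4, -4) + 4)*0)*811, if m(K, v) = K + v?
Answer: 0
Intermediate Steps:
((m(4, -4) + 4)*0)*811 = (((4 - 4) + 4)*0)*811 = ((0 + 4)*0)*811 = (4*0)*811 = 0*811 = 0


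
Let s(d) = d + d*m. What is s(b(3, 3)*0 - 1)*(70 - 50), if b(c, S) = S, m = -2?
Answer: 20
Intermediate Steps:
s(d) = -d (s(d) = d + d*(-2) = d - 2*d = -d)
s(b(3, 3)*0 - 1)*(70 - 50) = (-(3*0 - 1))*(70 - 50) = -(0 - 1)*20 = -1*(-1)*20 = 1*20 = 20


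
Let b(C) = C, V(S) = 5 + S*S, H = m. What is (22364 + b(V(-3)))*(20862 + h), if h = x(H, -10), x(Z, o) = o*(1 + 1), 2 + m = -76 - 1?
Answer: 466402276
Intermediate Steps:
m = -79 (m = -2 + (-76 - 1) = -2 - 77 = -79)
H = -79
x(Z, o) = 2*o (x(Z, o) = o*2 = 2*o)
h = -20 (h = 2*(-10) = -20)
V(S) = 5 + S²
(22364 + b(V(-3)))*(20862 + h) = (22364 + (5 + (-3)²))*(20862 - 20) = (22364 + (5 + 9))*20842 = (22364 + 14)*20842 = 22378*20842 = 466402276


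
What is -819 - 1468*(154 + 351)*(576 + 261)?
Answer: -620502399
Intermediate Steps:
-819 - 1468*(154 + 351)*(576 + 261) = -819 - 741340*837 = -819 - 1468*422685 = -819 - 620501580 = -620502399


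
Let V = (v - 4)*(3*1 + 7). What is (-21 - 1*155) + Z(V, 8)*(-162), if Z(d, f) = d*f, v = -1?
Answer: 64624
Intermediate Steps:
V = -50 (V = (-1 - 4)*(3*1 + 7) = -5*(3 + 7) = -5*10 = -50)
(-21 - 1*155) + Z(V, 8)*(-162) = (-21 - 1*155) - 50*8*(-162) = (-21 - 155) - 400*(-162) = -176 + 64800 = 64624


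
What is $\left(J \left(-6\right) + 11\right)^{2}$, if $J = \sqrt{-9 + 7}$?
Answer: $49 - 132 i \sqrt{2} \approx 49.0 - 186.68 i$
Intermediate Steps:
$J = i \sqrt{2}$ ($J = \sqrt{-2} = i \sqrt{2} \approx 1.4142 i$)
$\left(J \left(-6\right) + 11\right)^{2} = \left(i \sqrt{2} \left(-6\right) + 11\right)^{2} = \left(- 6 i \sqrt{2} + 11\right)^{2} = \left(11 - 6 i \sqrt{2}\right)^{2}$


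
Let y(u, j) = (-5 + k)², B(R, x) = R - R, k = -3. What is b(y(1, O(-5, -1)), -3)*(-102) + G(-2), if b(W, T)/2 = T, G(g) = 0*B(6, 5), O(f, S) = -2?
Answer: 612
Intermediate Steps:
B(R, x) = 0
y(u, j) = 64 (y(u, j) = (-5 - 3)² = (-8)² = 64)
G(g) = 0 (G(g) = 0*0 = 0)
b(W, T) = 2*T
b(y(1, O(-5, -1)), -3)*(-102) + G(-2) = (2*(-3))*(-102) + 0 = -6*(-102) + 0 = 612 + 0 = 612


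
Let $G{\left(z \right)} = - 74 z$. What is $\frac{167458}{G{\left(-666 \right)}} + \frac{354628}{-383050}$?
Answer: $\frac{11666825137}{4719559050} \approx 2.472$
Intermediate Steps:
$\frac{167458}{G{\left(-666 \right)}} + \frac{354628}{-383050} = \frac{167458}{\left(-74\right) \left(-666\right)} + \frac{354628}{-383050} = \frac{167458}{49284} + 354628 \left(- \frac{1}{383050}\right) = 167458 \cdot \frac{1}{49284} - \frac{177314}{191525} = \frac{83729}{24642} - \frac{177314}{191525} = \frac{11666825137}{4719559050}$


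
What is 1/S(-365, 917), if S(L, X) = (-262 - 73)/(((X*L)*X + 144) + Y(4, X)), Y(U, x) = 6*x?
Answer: 306918839/335 ≈ 9.1618e+5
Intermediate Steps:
S(L, X) = -335/(144 + 6*X + L*X²) (S(L, X) = (-262 - 73)/(((X*L)*X + 144) + 6*X) = -335/(((L*X)*X + 144) + 6*X) = -335/((L*X² + 144) + 6*X) = -335/((144 + L*X²) + 6*X) = -335/(144 + 6*X + L*X²))
1/S(-365, 917) = 1/(-335/(144 + 6*917 - 365*917²)) = 1/(-335/(144 + 5502 - 365*840889)) = 1/(-335/(144 + 5502 - 306924485)) = 1/(-335/(-306918839)) = 1/(-335*(-1/306918839)) = 1/(335/306918839) = 306918839/335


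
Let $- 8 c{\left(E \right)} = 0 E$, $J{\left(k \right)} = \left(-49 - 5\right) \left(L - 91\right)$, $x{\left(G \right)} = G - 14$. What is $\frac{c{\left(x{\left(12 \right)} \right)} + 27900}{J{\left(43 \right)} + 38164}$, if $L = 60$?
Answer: $\frac{13950}{19919} \approx 0.70034$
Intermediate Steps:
$x{\left(G \right)} = -14 + G$ ($x{\left(G \right)} = G - 14 = -14 + G$)
$J{\left(k \right)} = 1674$ ($J{\left(k \right)} = \left(-49 - 5\right) \left(60 - 91\right) = \left(-54\right) \left(-31\right) = 1674$)
$c{\left(E \right)} = 0$ ($c{\left(E \right)} = - \frac{0 E}{8} = \left(- \frac{1}{8}\right) 0 = 0$)
$\frac{c{\left(x{\left(12 \right)} \right)} + 27900}{J{\left(43 \right)} + 38164} = \frac{0 + 27900}{1674 + 38164} = \frac{27900}{39838} = 27900 \cdot \frac{1}{39838} = \frac{13950}{19919}$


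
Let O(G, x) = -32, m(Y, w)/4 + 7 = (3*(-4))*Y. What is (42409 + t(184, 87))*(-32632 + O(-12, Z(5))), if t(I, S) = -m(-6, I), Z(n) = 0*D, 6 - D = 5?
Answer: -1376754936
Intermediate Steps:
D = 1 (D = 6 - 1*5 = 6 - 5 = 1)
Z(n) = 0 (Z(n) = 0*1 = 0)
m(Y, w) = -28 - 48*Y (m(Y, w) = -28 + 4*((3*(-4))*Y) = -28 + 4*(-12*Y) = -28 - 48*Y)
t(I, S) = -260 (t(I, S) = -(-28 - 48*(-6)) = -(-28 + 288) = -1*260 = -260)
(42409 + t(184, 87))*(-32632 + O(-12, Z(5))) = (42409 - 260)*(-32632 - 32) = 42149*(-32664) = -1376754936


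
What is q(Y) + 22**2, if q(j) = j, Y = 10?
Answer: 494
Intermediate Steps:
q(Y) + 22**2 = 10 + 22**2 = 10 + 484 = 494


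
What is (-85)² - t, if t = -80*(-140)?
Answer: -3975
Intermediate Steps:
t = 11200
(-85)² - t = (-85)² - 1*11200 = 7225 - 11200 = -3975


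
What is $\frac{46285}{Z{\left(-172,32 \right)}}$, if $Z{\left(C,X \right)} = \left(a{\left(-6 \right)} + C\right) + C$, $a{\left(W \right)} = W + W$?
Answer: $- \frac{46285}{356} \approx -130.01$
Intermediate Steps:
$a{\left(W \right)} = 2 W$
$Z{\left(C,X \right)} = -12 + 2 C$ ($Z{\left(C,X \right)} = \left(2 \left(-6\right) + C\right) + C = \left(-12 + C\right) + C = -12 + 2 C$)
$\frac{46285}{Z{\left(-172,32 \right)}} = \frac{46285}{-12 + 2 \left(-172\right)} = \frac{46285}{-12 - 344} = \frac{46285}{-356} = 46285 \left(- \frac{1}{356}\right) = - \frac{46285}{356}$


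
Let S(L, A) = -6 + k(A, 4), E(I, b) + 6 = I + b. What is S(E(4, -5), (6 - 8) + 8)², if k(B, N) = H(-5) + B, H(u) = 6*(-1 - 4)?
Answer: 900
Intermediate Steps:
H(u) = -30 (H(u) = 6*(-5) = -30)
k(B, N) = -30 + B
E(I, b) = -6 + I + b (E(I, b) = -6 + (I + b) = -6 + I + b)
S(L, A) = -36 + A (S(L, A) = -6 + (-30 + A) = -36 + A)
S(E(4, -5), (6 - 8) + 8)² = (-36 + ((6 - 8) + 8))² = (-36 + (-2 + 8))² = (-36 + 6)² = (-30)² = 900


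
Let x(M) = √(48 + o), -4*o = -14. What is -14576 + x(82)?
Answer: -14576 + √206/2 ≈ -14569.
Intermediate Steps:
o = 7/2 (o = -¼*(-14) = 7/2 ≈ 3.5000)
x(M) = √206/2 (x(M) = √(48 + 7/2) = √(103/2) = √206/2)
-14576 + x(82) = -14576 + √206/2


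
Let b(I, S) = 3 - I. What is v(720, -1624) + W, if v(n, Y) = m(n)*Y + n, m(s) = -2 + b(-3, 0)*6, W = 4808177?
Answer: 4753681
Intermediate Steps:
m(s) = 34 (m(s) = -2 + (3 - 1*(-3))*6 = -2 + (3 + 3)*6 = -2 + 6*6 = -2 + 36 = 34)
v(n, Y) = n + 34*Y (v(n, Y) = 34*Y + n = n + 34*Y)
v(720, -1624) + W = (720 + 34*(-1624)) + 4808177 = (720 - 55216) + 4808177 = -54496 + 4808177 = 4753681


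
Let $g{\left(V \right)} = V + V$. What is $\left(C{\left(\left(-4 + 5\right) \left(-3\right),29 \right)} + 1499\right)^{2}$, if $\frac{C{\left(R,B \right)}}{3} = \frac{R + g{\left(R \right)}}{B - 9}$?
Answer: $\frac{897182209}{400} \approx 2.243 \cdot 10^{6}$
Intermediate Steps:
$g{\left(V \right)} = 2 V$
$C{\left(R,B \right)} = \frac{9 R}{-9 + B}$ ($C{\left(R,B \right)} = 3 \frac{R + 2 R}{B - 9} = 3 \frac{3 R}{-9 + B} = \frac{9 R}{-9 + B}$)
$\left(C{\left(\left(-4 + 5\right) \left(-3\right),29 \right)} + 1499\right)^{2} = \left(\frac{9 \left(-4 + 5\right) \left(-3\right)}{-9 + 29} + 1499\right)^{2} = \left(\frac{9 \cdot 1 \left(-3\right)}{20} + 1499\right)^{2} = \left(9 \left(-3\right) \frac{1}{20} + 1499\right)^{2} = \left(- \frac{27}{20} + 1499\right)^{2} = \left(\frac{29953}{20}\right)^{2} = \frac{897182209}{400}$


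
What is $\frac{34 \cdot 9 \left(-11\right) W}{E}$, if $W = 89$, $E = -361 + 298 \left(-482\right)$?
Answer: $\frac{99858}{47999} \approx 2.0804$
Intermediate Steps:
$E = -143997$ ($E = -361 - 143636 = -143997$)
$\frac{34 \cdot 9 \left(-11\right) W}{E} = \frac{34 \cdot 9 \left(-11\right) 89}{-143997} = 34 \left(-99\right) 89 \left(- \frac{1}{143997}\right) = \left(-3366\right) 89 \left(- \frac{1}{143997}\right) = \left(-299574\right) \left(- \frac{1}{143997}\right) = \frac{99858}{47999}$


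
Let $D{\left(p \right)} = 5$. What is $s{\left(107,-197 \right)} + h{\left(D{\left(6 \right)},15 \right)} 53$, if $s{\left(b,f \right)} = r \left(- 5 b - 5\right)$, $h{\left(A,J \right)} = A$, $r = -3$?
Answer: $1885$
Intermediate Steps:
$s{\left(b,f \right)} = 15 + 15 b$ ($s{\left(b,f \right)} = - 3 \left(- 5 b - 5\right) = - 3 \left(-5 - 5 b\right) = 15 + 15 b$)
$s{\left(107,-197 \right)} + h{\left(D{\left(6 \right)},15 \right)} 53 = \left(15 + 15 \cdot 107\right) + 5 \cdot 53 = \left(15 + 1605\right) + 265 = 1620 + 265 = 1885$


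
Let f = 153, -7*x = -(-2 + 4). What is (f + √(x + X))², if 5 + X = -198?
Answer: (1071 + I*√9933)²/49 ≈ 23206.0 + 4356.8*I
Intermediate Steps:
x = 2/7 (x = -(-1)*(-2 + 4)/7 = -(-1)*2/7 = -⅐*(-2) = 2/7 ≈ 0.28571)
X = -203 (X = -5 - 198 = -203)
(f + √(x + X))² = (153 + √(2/7 - 203))² = (153 + √(-1419/7))² = (153 + I*√9933/7)²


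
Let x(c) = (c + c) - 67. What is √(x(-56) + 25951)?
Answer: 2*√6443 ≈ 160.54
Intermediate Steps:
x(c) = -67 + 2*c (x(c) = 2*c - 67 = -67 + 2*c)
√(x(-56) + 25951) = √((-67 + 2*(-56)) + 25951) = √((-67 - 112) + 25951) = √(-179 + 25951) = √25772 = 2*√6443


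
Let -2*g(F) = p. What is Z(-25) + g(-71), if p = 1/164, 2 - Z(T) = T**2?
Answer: -204345/328 ≈ -623.00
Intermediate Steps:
Z(T) = 2 - T**2
p = 1/164 ≈ 0.0060976
g(F) = -1/328 (g(F) = -1/2*1/164 = -1/328)
Z(-25) + g(-71) = (2 - 1*(-25)**2) - 1/328 = (2 - 1*625) - 1/328 = (2 - 625) - 1/328 = -623 - 1/328 = -204345/328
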